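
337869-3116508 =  - 2778639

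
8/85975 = 8/85975=0.00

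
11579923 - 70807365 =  - 59227442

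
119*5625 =669375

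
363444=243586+119858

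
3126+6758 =9884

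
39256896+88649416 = 127906312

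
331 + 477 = 808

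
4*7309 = 29236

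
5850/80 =73 + 1/8  =  73.12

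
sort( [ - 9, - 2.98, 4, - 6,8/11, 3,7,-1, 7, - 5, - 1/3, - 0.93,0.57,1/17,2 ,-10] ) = [-10,-9, - 6, - 5, - 2.98, - 1, - 0.93, - 1/3,  1/17  ,  0.57,8/11,2,3,4,7,  7]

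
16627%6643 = 3341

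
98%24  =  2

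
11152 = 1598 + 9554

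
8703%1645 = 478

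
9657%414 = 135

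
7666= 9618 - 1952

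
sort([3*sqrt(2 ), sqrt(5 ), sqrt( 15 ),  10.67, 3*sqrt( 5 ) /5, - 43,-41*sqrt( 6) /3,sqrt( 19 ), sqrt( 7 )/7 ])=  [- 43, - 41*sqrt( 6)/3, sqrt( 7 ) /7, 3*sqrt(5)/5, sqrt( 5 ) , sqrt( 15 ),3*sqrt( 2 ), sqrt(19),10.67]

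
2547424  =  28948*88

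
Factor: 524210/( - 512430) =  - 89/87 = -3^( - 1)*29^( - 1 )*89^1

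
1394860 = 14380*97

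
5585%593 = 248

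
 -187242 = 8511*( - 22) 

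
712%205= 97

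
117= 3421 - 3304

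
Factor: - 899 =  -29^1 *31^1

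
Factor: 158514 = 2^1*3^1*29^1*911^1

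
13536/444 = 30 + 18/37 = 30.49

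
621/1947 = 207/649= 0.32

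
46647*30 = 1399410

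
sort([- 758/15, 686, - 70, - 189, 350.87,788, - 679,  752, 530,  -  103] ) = [ - 679, - 189, - 103,-70, - 758/15,350.87, 530,686  ,  752,788 ] 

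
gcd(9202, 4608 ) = 2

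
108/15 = 7 + 1/5 = 7.20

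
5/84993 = 5/84993 = 0.00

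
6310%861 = 283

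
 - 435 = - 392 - 43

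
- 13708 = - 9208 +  -4500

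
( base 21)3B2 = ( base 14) 7d2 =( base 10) 1556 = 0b11000010100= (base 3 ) 2010122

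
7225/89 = 81 + 16/89 = 81.18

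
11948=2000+9948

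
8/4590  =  4/2295  =  0.00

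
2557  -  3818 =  - 1261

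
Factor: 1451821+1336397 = 2^1*3^2 * 191^1*811^1 =2788218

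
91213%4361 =3993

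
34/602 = 17/301=0.06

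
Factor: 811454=2^1* 7^1*149^1*389^1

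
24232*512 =12406784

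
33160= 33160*1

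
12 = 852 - 840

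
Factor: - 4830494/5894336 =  - 2415247/2947168= - 2^( - 5)*7^( - 1 ) * 59^( - 1)*103^1*131^1*179^1*  223^ ( - 1 ) 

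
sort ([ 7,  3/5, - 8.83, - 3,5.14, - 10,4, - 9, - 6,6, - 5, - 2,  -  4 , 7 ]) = [ -10, - 9 ,-8.83,  -  6, - 5 , - 4,- 3, - 2,3/5,4, 5.14,6,7 , 7]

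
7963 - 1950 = 6013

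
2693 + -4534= - 1841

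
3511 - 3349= 162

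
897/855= 1+ 14/285 = 1.05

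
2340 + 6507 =8847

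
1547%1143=404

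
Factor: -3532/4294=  - 1766/2147 = -2^1*19^(-1)*113^(-1)*883^1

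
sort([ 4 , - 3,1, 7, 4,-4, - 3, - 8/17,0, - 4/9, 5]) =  [ - 4 , - 3, - 3, - 8/17, -4/9, 0, 1,4,  4,5, 7 ]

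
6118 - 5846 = 272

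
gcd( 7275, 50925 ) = 7275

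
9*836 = 7524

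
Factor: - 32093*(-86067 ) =2762148231 =3^2*67^1*73^1*131^1*479^1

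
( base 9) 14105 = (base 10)9563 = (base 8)22533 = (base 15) 2C78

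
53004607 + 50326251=103330858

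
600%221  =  158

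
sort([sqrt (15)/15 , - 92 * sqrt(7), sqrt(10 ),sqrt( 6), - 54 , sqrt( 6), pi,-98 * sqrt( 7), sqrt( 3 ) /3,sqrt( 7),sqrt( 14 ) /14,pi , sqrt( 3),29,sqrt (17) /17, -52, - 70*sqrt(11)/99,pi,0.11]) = [ - 98*sqrt(7), - 92*sqrt( 7), - 54, - 52, - 70*sqrt( 11 )/99,0.11,sqrt (17)/17, sqrt(15 )/15,sqrt(14)/14, sqrt( 3)/3,sqrt( 3), sqrt(6),sqrt( 6 ),sqrt(7),pi,pi, pi, sqrt(10),29]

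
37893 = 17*2229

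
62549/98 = 638+25/98  =  638.26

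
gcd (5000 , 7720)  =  40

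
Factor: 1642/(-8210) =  - 5^ ( - 1) = -1/5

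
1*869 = 869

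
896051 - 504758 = 391293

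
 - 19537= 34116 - 53653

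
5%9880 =5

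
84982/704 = 120 + 251/352 = 120.71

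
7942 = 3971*2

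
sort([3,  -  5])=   [ - 5, 3]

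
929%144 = 65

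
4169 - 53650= -49481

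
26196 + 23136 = 49332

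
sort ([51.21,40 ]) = [ 40,51.21] 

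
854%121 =7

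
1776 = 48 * 37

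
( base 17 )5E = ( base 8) 143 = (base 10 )99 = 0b1100011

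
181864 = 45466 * 4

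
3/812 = 3/812 = 0.00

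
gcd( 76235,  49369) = 1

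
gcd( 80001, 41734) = 1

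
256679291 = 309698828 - 53019537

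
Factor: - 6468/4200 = - 77/50=- 2^( - 1)* 5^( - 2 ) * 7^1*11^1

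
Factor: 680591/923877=3^( - 2 )*383^1*1777^1*102653^( - 1) 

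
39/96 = 13/32 = 0.41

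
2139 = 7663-5524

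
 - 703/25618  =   - 1 + 24915/25618 = -0.03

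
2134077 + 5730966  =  7865043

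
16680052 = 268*62239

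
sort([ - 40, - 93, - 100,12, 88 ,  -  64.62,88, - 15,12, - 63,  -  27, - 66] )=[- 100, - 93, - 66, - 64.62,  -  63, - 40, - 27, - 15,12, 12,88,88] 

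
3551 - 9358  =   - 5807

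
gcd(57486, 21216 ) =78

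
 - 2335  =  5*( - 467 )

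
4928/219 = 22  +  110/219=22.50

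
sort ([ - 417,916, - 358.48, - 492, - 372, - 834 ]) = [ - 834, - 492, - 417 ,-372, - 358.48, 916 ] 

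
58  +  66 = 124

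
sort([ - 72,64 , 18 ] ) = [ - 72 , 18,64]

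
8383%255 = 223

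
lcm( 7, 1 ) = 7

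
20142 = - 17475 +37617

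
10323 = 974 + 9349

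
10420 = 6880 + 3540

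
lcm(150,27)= 1350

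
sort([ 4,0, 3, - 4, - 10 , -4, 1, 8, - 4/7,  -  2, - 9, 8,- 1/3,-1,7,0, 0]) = [ - 10, - 9 , - 4,- 4,  -  2 , - 1,-4/7, - 1/3,0,0,0, 1, 3, 4, 7, 8,  8 ] 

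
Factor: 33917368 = 2^3 *43^1*98597^1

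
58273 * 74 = 4312202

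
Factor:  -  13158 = -2^1*3^2 * 17^1*43^1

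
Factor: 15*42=630 = 2^1*3^2*5^1*7^1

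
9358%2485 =1903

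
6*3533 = 21198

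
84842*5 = 424210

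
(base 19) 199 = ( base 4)20131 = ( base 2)1000011101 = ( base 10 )541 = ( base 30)I1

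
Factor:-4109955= - 3^1 *5^1*273997^1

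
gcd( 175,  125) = 25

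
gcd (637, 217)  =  7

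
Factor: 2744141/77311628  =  2^( - 2)*181^1*15161^1*19327907^( - 1)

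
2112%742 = 628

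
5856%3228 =2628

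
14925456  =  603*24752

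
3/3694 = 3/3694 = 0.00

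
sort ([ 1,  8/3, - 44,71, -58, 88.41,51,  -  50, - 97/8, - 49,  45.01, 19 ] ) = [ - 58,  -  50,-49,-44 , - 97/8, 1,  8/3, 19, 45.01, 51,71,88.41]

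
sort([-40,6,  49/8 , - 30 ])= [ - 40, -30,6,49/8]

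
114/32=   57/16 = 3.56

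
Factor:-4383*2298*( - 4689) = 47228236326 = 2^1*3^5 * 383^1*487^1*521^1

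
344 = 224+120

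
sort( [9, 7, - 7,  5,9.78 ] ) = [ - 7,5, 7,9,  9.78 ] 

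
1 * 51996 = 51996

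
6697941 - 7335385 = -637444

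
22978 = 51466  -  28488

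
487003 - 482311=4692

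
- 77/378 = -11/54 = -0.20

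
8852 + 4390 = 13242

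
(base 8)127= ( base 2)1010111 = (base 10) 87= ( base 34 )2j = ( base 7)153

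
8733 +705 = 9438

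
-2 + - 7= - 9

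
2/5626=1/2813 = 0.00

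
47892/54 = 886+8/9 = 886.89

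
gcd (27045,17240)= 5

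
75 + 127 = 202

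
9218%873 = 488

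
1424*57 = 81168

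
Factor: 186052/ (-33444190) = -93026/16722095= - 2^1*5^( - 1)*13^(-1 ) * 193^1*241^1*257263^( - 1)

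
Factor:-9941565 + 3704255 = -6237310 = - 2^1*5^1 * 223^1*2797^1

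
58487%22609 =13269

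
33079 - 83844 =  - 50765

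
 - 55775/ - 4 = 55775/4 = 13943.75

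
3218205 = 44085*73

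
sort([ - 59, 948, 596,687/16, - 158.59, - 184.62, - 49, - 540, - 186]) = [ - 540, - 186, - 184.62, - 158.59, - 59, - 49, 687/16 , 596,948]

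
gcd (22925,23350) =25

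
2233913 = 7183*311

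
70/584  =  35/292 = 0.12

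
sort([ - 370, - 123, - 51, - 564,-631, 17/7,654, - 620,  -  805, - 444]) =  [ - 805,-631, - 620,-564, - 444,- 370, - 123, - 51,17/7,  654 ] 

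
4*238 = 952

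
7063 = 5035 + 2028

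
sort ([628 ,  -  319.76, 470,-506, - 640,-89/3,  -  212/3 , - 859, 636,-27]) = [ -859, - 640,  -  506,-319.76,-212/3, - 89/3,  -  27 , 470,  628, 636] 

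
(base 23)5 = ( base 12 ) 5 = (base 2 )101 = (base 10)5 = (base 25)5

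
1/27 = 1/27 = 0.04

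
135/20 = 27/4 = 6.75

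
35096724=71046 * 494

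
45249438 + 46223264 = 91472702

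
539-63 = 476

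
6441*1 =6441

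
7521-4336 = 3185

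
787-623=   164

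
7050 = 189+6861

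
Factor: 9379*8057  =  7^1 * 83^1* 113^1 *1151^1 = 75566603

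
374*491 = 183634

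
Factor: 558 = 2^1 *3^2*31^1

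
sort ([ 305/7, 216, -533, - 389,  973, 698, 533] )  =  [ - 533, - 389,305/7,216, 533,698 , 973] 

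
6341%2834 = 673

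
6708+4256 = 10964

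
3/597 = 1/199 = 0.01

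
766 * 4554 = 3488364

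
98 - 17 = 81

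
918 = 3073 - 2155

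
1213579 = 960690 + 252889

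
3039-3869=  - 830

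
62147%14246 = 5163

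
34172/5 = 34172/5 =6834.40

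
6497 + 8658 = 15155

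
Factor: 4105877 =911^1*4507^1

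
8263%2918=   2427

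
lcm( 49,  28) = 196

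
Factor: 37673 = 101^1 * 373^1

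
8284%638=628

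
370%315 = 55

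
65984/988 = 16496/247 = 66.79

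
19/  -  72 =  -19/72 = -0.26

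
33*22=726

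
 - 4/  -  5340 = 1/1335 = 0.00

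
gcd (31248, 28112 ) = 112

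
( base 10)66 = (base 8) 102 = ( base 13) 51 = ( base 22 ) 30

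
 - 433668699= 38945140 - 472613839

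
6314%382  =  202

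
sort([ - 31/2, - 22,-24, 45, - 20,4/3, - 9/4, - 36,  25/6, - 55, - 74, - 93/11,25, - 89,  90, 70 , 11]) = [ - 89, - 74, - 55, - 36, - 24, - 22,-20, - 31/2 , - 93/11, - 9/4,4/3 , 25/6 , 11,  25, 45  ,  70  ,  90]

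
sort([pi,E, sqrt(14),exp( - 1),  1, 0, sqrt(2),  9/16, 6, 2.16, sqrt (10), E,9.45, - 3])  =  [ - 3,0, exp( - 1),  9/16, 1 , sqrt(2) , 2.16, E, E , pi, sqrt(10), sqrt(14), 6, 9.45 ] 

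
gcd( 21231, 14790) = 3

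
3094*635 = 1964690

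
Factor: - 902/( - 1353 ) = 2/3 = 2^1*3^( - 1 )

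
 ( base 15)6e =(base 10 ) 104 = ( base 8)150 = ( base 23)4c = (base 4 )1220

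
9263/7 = 9263/7 = 1323.29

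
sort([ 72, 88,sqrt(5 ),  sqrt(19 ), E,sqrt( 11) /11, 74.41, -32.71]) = [- 32.71,  sqrt(11 )/11,  sqrt (5),  E, sqrt(19 ) , 72 , 74.41,88]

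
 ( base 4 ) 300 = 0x30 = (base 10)48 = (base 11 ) 44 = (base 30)1I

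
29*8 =232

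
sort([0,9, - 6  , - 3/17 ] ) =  [ - 6, - 3/17 , 0,9]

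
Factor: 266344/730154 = 2^2*13^2 * 181^( - 1)*197^1*2017^( - 1) = 133172/365077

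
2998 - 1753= 1245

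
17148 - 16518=630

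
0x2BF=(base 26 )111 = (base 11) 58A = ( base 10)703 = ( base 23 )17D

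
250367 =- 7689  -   - 258056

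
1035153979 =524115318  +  511038661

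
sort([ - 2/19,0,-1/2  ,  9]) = [ - 1/2,-2/19,0,9 ] 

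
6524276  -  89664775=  - 83140499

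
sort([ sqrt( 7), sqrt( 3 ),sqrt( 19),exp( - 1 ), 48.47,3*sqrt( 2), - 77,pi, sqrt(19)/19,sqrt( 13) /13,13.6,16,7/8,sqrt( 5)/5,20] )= [ - 77,sqrt( 19) /19, sqrt( 13)/13, exp ( -1), sqrt(5 )/5,7/8,sqrt(3),sqrt ( 7), pi,  3 * sqrt( 2),sqrt( 19 ),13.6,16, 20,48.47]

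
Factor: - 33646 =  - 2^1* 16823^1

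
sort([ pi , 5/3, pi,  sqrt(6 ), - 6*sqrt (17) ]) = [ - 6 * sqrt ( 17),  5/3, sqrt( 6), pi, pi]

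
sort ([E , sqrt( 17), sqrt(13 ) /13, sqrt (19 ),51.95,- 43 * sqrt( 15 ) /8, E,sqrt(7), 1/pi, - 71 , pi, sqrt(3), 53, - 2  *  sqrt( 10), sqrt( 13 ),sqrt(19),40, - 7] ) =[ - 71, - 43 * sqrt(15 )/8, - 7,  -  2*sqrt( 10), sqrt( 13 ) /13, 1/pi,sqrt (3 ), sqrt( 7 ), E,E, pi,sqrt( 13), sqrt (17), sqrt( 19 ),  sqrt(19 ), 40, 51.95,53]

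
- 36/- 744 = 3/62 = 0.05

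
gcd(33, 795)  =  3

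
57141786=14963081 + 42178705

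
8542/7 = 1220 + 2/7 = 1220.29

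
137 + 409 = 546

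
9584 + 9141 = 18725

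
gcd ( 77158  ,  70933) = 1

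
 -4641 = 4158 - 8799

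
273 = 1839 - 1566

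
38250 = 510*75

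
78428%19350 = 1028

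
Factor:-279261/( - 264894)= 2^(-1 )*3^2*7^( - 2)*17^ ( - 1) * 53^ ( - 1)*10343^1 = 93087/88298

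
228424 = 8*28553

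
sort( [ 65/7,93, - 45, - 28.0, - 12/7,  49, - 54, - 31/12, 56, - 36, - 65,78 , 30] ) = [  -  65 , - 54, - 45, - 36, - 28.0, - 31/12, - 12/7,65/7, 30 , 49,  56,78,93 ] 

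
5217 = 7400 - 2183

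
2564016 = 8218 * 312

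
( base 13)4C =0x40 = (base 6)144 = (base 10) 64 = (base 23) 2I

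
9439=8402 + 1037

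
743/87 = 8 + 47/87 = 8.54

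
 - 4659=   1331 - 5990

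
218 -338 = - 120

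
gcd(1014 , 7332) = 78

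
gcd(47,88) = 1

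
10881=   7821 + 3060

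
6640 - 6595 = 45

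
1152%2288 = 1152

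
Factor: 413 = 7^1*59^1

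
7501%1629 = 985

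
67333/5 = 13466 + 3/5 = 13466.60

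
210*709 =148890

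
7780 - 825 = 6955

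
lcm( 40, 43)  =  1720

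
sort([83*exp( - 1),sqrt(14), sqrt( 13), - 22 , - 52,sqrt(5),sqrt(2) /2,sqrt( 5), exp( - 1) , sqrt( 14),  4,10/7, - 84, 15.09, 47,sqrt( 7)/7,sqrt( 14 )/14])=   [ - 84, - 52,-22,sqrt( 14 )/14,exp( - 1),sqrt(7)/7,sqrt(2 ) /2, 10/7,sqrt(5),sqrt( 5) , sqrt (13),sqrt( 14),sqrt(14) , 4, 15.09,83*exp(  -  1), 47]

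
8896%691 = 604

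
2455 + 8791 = 11246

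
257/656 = 257/656 = 0.39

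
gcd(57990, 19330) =19330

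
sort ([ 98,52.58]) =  [ 52.58, 98 ] 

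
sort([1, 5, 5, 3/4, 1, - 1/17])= [ - 1/17,3/4, 1, 1,5, 5 ]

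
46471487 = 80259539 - 33788052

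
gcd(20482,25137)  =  931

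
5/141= 5/141=0.04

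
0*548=0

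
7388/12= 1847/3 = 615.67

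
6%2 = 0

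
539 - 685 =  - 146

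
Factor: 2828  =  2^2 * 7^1*101^1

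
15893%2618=185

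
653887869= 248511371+405376498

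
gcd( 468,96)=12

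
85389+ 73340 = 158729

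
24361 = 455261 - 430900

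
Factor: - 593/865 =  - 5^ ( - 1 )*173^( - 1)*593^1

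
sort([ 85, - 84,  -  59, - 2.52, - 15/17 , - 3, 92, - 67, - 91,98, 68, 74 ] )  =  [ - 91, - 84,-67, - 59, - 3, - 2.52, - 15/17,68, 74,85,92, 98]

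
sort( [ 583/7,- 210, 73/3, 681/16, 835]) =[ - 210,73/3, 681/16,583/7 , 835] 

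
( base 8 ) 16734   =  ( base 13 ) 3630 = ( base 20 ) J24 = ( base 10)7644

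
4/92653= 4/92653 = 0.00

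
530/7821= 530/7821  =  0.07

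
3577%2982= 595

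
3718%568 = 310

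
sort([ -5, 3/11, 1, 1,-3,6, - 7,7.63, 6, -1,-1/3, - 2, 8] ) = [ - 7, - 5 , - 3, - 2,-1, - 1/3, 3/11,1, 1, 6,  6, 7.63, 8 ] 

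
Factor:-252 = - 2^2*3^2*7^1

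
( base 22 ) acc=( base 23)9fa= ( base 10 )5116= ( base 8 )11774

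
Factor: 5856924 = 2^2*3^1*53^1*9209^1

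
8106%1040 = 826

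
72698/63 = 72698/63=1153.94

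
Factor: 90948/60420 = 143/95 = 5^( - 1 )*11^1*13^1*19^ (-1)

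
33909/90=11303/30 = 376.77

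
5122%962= 312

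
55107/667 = 55107/667 = 82.62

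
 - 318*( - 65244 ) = 20747592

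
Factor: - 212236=-2^2 * 97^1*547^1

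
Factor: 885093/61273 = 3^1*11^1*71^( - 1)*863^ ( - 1 )  *26821^1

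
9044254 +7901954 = 16946208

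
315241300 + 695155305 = 1010396605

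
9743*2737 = 26666591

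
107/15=7 + 2/15 = 7.13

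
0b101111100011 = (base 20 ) 7C3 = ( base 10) 3043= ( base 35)2GX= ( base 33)2Q7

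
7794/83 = 7794/83 = 93.90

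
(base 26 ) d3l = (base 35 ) 78w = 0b10001010110111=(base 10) 8887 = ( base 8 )21267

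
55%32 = 23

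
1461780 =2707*540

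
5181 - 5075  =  106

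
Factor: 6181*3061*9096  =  2^3*3^1*7^1*379^1*883^1*3061^1  =  172096692936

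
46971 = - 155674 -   -  202645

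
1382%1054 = 328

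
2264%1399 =865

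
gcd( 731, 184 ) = 1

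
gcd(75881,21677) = 1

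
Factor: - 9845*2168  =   - 2^3*5^1  *11^1*179^1*271^1 = -21343960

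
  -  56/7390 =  - 28/3695 = - 0.01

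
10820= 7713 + 3107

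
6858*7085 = 48588930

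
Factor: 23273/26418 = 37/42 = 2^( - 1)*3^ ( - 1 )*7^( - 1)*37^1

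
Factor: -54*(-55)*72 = 2^4*3^5*5^1*11^1=213840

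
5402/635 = 8 + 322/635 =8.51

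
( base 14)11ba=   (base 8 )6040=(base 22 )692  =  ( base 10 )3104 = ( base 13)154a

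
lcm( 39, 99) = 1287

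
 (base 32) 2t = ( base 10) 93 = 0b1011101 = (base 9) 113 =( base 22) 45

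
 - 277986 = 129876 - 407862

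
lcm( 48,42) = 336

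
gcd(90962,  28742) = 2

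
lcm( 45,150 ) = 450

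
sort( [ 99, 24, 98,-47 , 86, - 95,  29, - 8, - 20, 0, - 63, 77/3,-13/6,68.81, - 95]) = [-95,-95,  -  63, - 47, - 20,-8, - 13/6, 0, 24,77/3, 29, 68.81,  86, 98 , 99 ] 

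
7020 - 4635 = 2385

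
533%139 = 116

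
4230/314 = 13 + 74/157 = 13.47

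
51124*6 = 306744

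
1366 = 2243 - 877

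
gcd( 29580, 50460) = 1740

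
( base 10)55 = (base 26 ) 23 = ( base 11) 50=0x37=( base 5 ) 210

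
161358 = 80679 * 2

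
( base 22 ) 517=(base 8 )4621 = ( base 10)2449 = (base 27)39J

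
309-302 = 7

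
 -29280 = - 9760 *3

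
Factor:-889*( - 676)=2^2*7^1*13^2*127^1 = 600964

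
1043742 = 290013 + 753729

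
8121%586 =503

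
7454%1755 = 434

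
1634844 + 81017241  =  82652085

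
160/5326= 80/2663 = 0.03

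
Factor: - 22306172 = -2^2*7^2*73^1*1559^1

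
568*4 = 2272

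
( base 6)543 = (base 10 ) 207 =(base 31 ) 6l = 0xcf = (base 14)10B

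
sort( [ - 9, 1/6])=[ - 9,1/6]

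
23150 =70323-47173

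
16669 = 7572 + 9097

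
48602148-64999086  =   - 16396938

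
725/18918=725/18918= 0.04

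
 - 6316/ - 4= 1579/1  =  1579.00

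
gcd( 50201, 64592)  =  1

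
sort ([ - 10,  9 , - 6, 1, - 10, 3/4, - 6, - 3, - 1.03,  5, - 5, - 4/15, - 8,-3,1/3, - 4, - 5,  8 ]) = [ - 10, - 10, - 8, - 6, - 6, - 5,  -  5, - 4, - 3,-3, - 1.03, - 4/15 , 1/3, 3/4,1, 5, 8,9 ] 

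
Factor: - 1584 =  - 2^4 * 3^2 * 11^1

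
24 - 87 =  - 63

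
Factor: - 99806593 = - 99806593^1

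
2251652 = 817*2756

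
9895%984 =55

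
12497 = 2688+9809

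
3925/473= 8 +141/473 = 8.30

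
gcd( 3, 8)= 1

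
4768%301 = 253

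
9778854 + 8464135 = 18242989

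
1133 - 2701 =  - 1568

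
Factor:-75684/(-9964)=357/47  =  3^1*7^1 * 17^1*47^( - 1 ) 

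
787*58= 45646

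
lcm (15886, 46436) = 603668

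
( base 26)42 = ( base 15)71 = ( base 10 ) 106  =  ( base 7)211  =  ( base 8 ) 152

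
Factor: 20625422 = 2^1*1823^1*5657^1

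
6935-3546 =3389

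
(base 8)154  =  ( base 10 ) 108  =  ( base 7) 213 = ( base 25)48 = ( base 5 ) 413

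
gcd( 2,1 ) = 1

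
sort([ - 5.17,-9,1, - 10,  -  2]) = [  -  10, - 9, - 5.17, -2,1]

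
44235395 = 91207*485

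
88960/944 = 5560/59=94.24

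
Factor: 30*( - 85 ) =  - 2^1*3^1* 5^2 * 17^1 = - 2550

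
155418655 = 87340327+68078328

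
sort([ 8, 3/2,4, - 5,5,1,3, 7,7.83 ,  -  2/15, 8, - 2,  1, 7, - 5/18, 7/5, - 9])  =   [ - 9, - 5, - 2, - 5/18, - 2/15,1 , 1, 7/5,3/2,3,4  ,  5, 7,7,7.83 , 8, 8] 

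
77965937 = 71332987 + 6632950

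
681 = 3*227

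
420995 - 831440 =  - 410445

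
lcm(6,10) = 30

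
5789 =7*827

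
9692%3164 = 200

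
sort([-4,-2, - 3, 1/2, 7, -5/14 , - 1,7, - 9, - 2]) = [ - 9, - 4, - 3,- 2,  -  2,-1 , - 5/14,  1/2,7,7 ] 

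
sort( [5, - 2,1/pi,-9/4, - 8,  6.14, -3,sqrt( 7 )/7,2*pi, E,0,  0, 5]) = [ - 8, - 3, - 9/4, - 2,0,  0,  1/pi,sqrt(7)/7,E,5, 5,6.14,2*pi] 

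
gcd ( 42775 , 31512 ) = 1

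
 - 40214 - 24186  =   - 64400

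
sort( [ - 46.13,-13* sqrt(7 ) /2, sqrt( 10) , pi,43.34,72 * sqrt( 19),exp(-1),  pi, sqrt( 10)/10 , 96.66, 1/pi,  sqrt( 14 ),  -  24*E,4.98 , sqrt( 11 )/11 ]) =[ - 24*E,-46.13,-13*sqrt(7)/2,sqrt( 11)/11,  sqrt(10)/10,  1/pi,  exp( - 1 ) , pi, pi,sqrt( 10 ),sqrt( 14),4.98,43.34, 96.66, 72 * sqrt( 19) ] 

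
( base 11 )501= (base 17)21B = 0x25E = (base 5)4411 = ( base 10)606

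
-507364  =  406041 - 913405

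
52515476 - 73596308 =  -21080832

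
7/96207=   7/96207 = 0.00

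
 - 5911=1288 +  - 7199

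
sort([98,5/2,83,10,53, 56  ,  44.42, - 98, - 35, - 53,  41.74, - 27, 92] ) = [ - 98, - 53, - 35, - 27,5/2, 10, 41.74, 44.42, 53,56,83, 92, 98]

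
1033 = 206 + 827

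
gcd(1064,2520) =56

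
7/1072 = 7/1072=0.01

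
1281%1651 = 1281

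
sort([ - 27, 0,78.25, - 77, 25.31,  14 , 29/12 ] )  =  [-77, - 27,0,  29/12,14,25.31, 78.25 ]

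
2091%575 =366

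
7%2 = 1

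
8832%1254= 54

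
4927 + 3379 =8306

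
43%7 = 1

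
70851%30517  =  9817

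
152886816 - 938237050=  - 785350234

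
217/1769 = 217/1769 = 0.12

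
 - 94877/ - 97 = 94877/97 = 978.11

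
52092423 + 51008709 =103101132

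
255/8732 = 255/8732 =0.03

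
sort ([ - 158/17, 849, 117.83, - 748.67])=[ - 748.67, - 158/17, 117.83,849]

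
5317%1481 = 874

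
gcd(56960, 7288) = 8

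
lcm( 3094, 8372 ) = 142324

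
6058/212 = 3029/106 = 28.58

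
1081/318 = 3 + 127/318 = 3.40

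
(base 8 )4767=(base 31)2k9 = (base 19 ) 715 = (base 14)d03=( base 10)2551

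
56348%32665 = 23683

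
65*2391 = 155415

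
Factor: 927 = 3^2*103^1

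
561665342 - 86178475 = 475486867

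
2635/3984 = 2635/3984 = 0.66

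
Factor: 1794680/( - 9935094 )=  - 2^2 * 3^( - 1) * 5^1*13^(-1) * 44867^1* 127373^ (-1) = - 897340/4967547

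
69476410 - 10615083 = 58861327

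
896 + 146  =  1042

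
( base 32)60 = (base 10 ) 192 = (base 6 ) 520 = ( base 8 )300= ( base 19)A2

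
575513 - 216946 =358567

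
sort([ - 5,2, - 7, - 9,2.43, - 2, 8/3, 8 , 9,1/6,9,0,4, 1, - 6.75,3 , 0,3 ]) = [ - 9,-7, - 6.75, - 5 , - 2,0 , 0,1/6,1,2, 2.43,8/3,3,3,  4,8 , 9, 9] 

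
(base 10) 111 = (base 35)36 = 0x6F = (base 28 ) 3R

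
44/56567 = 44/56567= 0.00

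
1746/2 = 873 = 873.00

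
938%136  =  122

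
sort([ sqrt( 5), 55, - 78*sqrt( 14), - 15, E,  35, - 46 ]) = [ - 78 * sqrt(14), - 46,- 15, sqrt(5), E, 35,  55 ]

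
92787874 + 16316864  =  109104738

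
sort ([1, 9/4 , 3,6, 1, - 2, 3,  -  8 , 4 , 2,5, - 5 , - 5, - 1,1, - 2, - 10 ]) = [ - 10, - 8  , - 5  , - 5, - 2, - 2, - 1,  1, 1,1, 2,9/4, 3,  3 , 4, 5, 6]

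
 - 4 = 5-9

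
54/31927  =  54/31927 = 0.00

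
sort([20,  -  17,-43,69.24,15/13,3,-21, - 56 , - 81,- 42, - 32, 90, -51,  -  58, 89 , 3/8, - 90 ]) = [ - 90, - 81, - 58 , - 56, - 51, - 43, - 42, - 32, - 21, - 17,3/8,  15/13, 3, 20 , 69.24, 89,90 ]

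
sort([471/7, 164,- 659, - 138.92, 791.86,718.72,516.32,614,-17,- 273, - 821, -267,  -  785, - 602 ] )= [ - 821 ,-785,-659,-602, - 273,  -  267, - 138.92, - 17, 471/7, 164, 516.32, 614,718.72, 791.86] 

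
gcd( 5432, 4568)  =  8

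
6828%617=41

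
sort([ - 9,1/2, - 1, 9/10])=[ - 9, - 1, 1/2,9/10] 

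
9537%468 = 177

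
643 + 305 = 948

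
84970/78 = 1089 + 14/39 = 1089.36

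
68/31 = 68/31 = 2.19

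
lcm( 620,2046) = 20460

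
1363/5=1363/5 =272.60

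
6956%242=180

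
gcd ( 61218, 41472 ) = 18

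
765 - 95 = 670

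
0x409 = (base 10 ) 1033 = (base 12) 721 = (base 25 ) 1G8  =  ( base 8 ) 2011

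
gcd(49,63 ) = 7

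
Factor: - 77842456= -2^3*17^1*103^1*  5557^1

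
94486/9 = 94486/9 = 10498.44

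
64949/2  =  64949/2=32474.50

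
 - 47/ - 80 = 47/80 = 0.59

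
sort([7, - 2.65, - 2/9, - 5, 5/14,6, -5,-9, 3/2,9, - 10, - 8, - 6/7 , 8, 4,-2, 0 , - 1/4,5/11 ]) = [- 10, - 9,  -  8, - 5, - 5, - 2.65, - 2, - 6/7 ,-1/4 , - 2/9,0, 5/14, 5/11,3/2 , 4, 6,7, 8 , 9]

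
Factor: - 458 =-2^1*229^1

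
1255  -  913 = 342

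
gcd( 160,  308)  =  4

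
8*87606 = 700848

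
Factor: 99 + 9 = 2^2*3^3 = 108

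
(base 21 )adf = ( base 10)4698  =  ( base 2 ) 1001001011010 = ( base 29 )5H0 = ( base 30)56i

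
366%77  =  58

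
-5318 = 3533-8851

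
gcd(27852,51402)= 6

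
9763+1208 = 10971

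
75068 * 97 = 7281596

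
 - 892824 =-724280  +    -  168544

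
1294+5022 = 6316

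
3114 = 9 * 346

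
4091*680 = 2781880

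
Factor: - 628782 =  - 2^1*3^1*7^1*11^1*1361^1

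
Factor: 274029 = 3^1 *7^1*  13049^1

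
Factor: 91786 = 2^1*45893^1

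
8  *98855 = 790840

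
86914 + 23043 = 109957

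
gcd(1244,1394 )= 2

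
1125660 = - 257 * ( - 4380)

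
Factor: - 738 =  - 2^1*3^2*41^1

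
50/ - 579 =-50/579 = -  0.09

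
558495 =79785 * 7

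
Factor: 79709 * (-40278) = -2^1*3^1*7^3*59^1 * 137^1*193^1 = -3210519102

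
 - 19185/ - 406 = 19185/406  =  47.25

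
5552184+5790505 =11342689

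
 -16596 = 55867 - 72463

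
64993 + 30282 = 95275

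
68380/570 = 119 + 55/57 = 119.96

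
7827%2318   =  873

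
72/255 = 24/85=0.28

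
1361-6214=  - 4853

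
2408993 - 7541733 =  - 5132740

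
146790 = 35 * 4194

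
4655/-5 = -931/1  =  -931.00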